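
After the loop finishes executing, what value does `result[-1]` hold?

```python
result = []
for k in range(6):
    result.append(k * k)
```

Let's trace through this code step by step.

Initialize: result = []
Entering loop: for k in range(6):
After iteration 1: k = 0, result = [0]
After iteration 2: k = 1, result = [0, 1]
After iteration 3: k = 2, result = [0, 1, 4]
After iteration 4: k = 3, result = [0, 1, 4, 9]
After iteration 5: k = 4, result = [0, 1, 4, 9, 16]
After iteration 6: k = 5, result = [0, 1, 4, 9, 16, 25]
Loop ends.
result[-1] = 25

Final answer: 25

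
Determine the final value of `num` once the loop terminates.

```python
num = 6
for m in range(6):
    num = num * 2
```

Let's trace through this code step by step.

Initialize: num = 6
Entering loop: for m in range(6):
After iteration 1: m = 0, num = 12
After iteration 2: m = 1, num = 24
After iteration 3: m = 2, num = 48
After iteration 4: m = 3, num = 96
After iteration 5: m = 4, num = 192
After iteration 6: m = 5, num = 384
Loop ends.

Final answer: 384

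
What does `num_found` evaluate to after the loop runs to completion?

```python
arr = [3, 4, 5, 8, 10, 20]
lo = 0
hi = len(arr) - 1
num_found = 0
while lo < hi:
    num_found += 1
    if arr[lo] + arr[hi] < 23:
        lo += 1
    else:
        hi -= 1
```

Let's trace through this code step by step.

Initialize: arr = [3, 4, 5, 8, 10, 20]
Initialize: lo = 0
Initialize: hi = 5
Initialize: num_found = 0
Entering loop: while lo < hi:
After iteration 1: lo = 0, hi = 4, num_found = 1
After iteration 2: lo = 1, hi = 4, num_found = 2
After iteration 3: lo = 2, hi = 4, num_found = 3
After iteration 4: lo = 3, hi = 4, num_found = 4
After iteration 5: lo = 4, hi = 4, num_found = 5
Loop ends.

Final answer: 5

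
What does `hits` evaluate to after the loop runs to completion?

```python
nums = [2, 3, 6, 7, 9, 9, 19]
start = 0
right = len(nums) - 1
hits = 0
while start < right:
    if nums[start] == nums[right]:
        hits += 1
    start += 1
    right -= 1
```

Let's trace through this code step by step.

Initialize: nums = [2, 3, 6, 7, 9, 9, 19]
Initialize: start = 0
Initialize: right = 6
Initialize: hits = 0
Entering loop: while start < right:
After iteration 1: start = 1, right = 5, hits = 0
After iteration 2: start = 2, right = 4, hits = 0
After iteration 3: start = 3, right = 3, hits = 0
Loop ends.

Final answer: 0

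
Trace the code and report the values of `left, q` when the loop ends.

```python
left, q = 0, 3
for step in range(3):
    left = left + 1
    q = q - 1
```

Let's trace through this code step by step.

Initialize: left = 0
Initialize: q = 3
Entering loop: for step in range(3):
After iteration 1: step = 0, left = 1, q = 2
After iteration 2: step = 1, left = 2, q = 1
After iteration 3: step = 2, left = 3, q = 0
Loop ends.

Final answer: 3, 0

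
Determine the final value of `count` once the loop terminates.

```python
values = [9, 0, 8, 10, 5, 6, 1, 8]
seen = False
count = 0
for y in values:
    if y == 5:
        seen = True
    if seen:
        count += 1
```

Let's trace through this code step by step.

Initialize: values = [9, 0, 8, 10, 5, 6, 1, 8]
Initialize: seen = False
Initialize: count = 0
Entering loop: for y in values:
After iteration 1: y = 9, seen = False, count = 0
After iteration 2: y = 0, seen = False, count = 0
After iteration 3: y = 8, seen = False, count = 0
After iteration 4: y = 10, seen = False, count = 0
After iteration 5: y = 5, seen = True, count = 1
After iteration 6: y = 6, seen = True, count = 2
After iteration 7: y = 1, seen = True, count = 3
After iteration 8: y = 8, seen = True, count = 4
Loop ends.

Final answer: 4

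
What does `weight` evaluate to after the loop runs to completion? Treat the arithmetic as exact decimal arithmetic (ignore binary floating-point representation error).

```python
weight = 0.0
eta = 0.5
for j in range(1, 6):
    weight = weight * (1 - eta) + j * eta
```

Let's trace through this code step by step.

Initialize: weight = 0.0
Initialize: eta = 0.5
Entering loop: for j in range(1, 6):
After iteration 1: j = 1, weight = 0.5
After iteration 2: j = 2, weight = 1.25
After iteration 3: j = 3, weight = 2.125
After iteration 4: j = 4, weight = 3.0625
After iteration 5: j = 5, weight = 4.03125
Loop ends.

Final answer: 4.03125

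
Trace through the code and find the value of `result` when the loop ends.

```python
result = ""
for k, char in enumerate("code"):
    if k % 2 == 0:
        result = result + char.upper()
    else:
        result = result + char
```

Let's trace through this code step by step.

Initialize: result = ''
Entering loop: for k, char in enumerate("code"):
After iteration 1: k = 0, char = 'c', result = 'C'
After iteration 2: k = 1, char = 'o', result = 'Co'
After iteration 3: k = 2, char = 'd', result = 'CoD'
After iteration 4: k = 3, char = 'e', result = 'CoDe'
Loop ends.

Final answer: 'CoDe'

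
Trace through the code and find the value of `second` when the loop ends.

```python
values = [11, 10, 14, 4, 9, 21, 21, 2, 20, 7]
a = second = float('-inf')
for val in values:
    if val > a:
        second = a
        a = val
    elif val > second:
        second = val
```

Let's trace through this code step by step.

Initialize: values = [11, 10, 14, 4, 9, 21, 21, 2, 20, 7]
Initialize: a = -inf
Initialize: second = -inf
Entering loop: for val in values:
After iteration 1: val = 11, a = 11, second = -inf
After iteration 2: val = 10, a = 11, second = 10
After iteration 3: val = 14, a = 14, second = 11
After iteration 4: val = 4, a = 14, second = 11
After iteration 5: val = 9, a = 14, second = 11
After iteration 6: val = 21, a = 21, second = 14
After iteration 7: val = 21, a = 21, second = 21
After iteration 8: val = 2, a = 21, second = 21
After iteration 9: val = 20, a = 21, second = 21
After iteration 10: val = 7, a = 21, second = 21
Loop ends.

Final answer: 21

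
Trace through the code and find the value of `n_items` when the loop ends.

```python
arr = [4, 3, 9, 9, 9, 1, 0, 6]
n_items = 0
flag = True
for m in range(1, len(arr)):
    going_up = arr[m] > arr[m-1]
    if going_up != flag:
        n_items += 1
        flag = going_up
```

Let's trace through this code step by step.

Initialize: arr = [4, 3, 9, 9, 9, 1, 0, 6]
Initialize: n_items = 0
Initialize: flag = True
Entering loop: for m in range(1, len(arr)):
After iteration 1: m = 1, n_items = 1, flag = False, going_up = False
After iteration 2: m = 2, n_items = 2, flag = True, going_up = True
After iteration 3: m = 3, n_items = 3, flag = False, going_up = False
After iteration 4: m = 4, n_items = 3, flag = False, going_up = False
After iteration 5: m = 5, n_items = 3, flag = False, going_up = False
After iteration 6: m = 6, n_items = 3, flag = False, going_up = False
After iteration 7: m = 7, n_items = 4, flag = True, going_up = True
Loop ends.

Final answer: 4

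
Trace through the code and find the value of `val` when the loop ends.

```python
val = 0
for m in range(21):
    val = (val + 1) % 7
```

Let's trace through this code step by step.

Initialize: val = 0
Entering loop: for m in range(21):
After iteration 1: m = 0, val = 1
After iteration 2: m = 1, val = 2
After iteration 3: m = 2, val = 3
After iteration 4: m = 3, val = 4
After iteration 5: m = 4, val = 5
After iteration 6: m = 5, val = 6
After iteration 7: m = 6, val = 0
After iteration 8: m = 7, val = 1
After iteration 9: m = 8, val = 2
After iteration 10: m = 9, val = 3
After iteration 11: m = 10, val = 4
After iteration 12: m = 11, val = 5
After iteration 13: m = 12, val = 6
After iteration 14: m = 13, val = 0
After iteration 15: m = 14, val = 1
After iteration 16: m = 15, val = 2
After iteration 17: m = 16, val = 3
After iteration 18: m = 17, val = 4
After iteration 19: m = 18, val = 5
After iteration 20: m = 19, val = 6
After iteration 21: m = 20, val = 0
Loop ends.

Final answer: 0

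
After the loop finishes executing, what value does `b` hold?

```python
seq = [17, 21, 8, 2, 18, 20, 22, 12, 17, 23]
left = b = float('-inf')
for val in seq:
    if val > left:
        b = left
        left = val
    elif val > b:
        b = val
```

Let's trace through this code step by step.

Initialize: seq = [17, 21, 8, 2, 18, 20, 22, 12, 17, 23]
Initialize: left = -inf
Initialize: b = -inf
Entering loop: for val in seq:
After iteration 1: val = 17, left = 17, b = -inf
After iteration 2: val = 21, left = 21, b = 17
After iteration 3: val = 8, left = 21, b = 17
After iteration 4: val = 2, left = 21, b = 17
After iteration 5: val = 18, left = 21, b = 18
After iteration 6: val = 20, left = 21, b = 20
After iteration 7: val = 22, left = 22, b = 21
After iteration 8: val = 12, left = 22, b = 21
After iteration 9: val = 17, left = 22, b = 21
After iteration 10: val = 23, left = 23, b = 22
Loop ends.

Final answer: 22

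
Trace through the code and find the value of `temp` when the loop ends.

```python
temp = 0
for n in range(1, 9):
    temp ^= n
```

Let's trace through this code step by step.

Initialize: temp = 0
Entering loop: for n in range(1, 9):
After iteration 1: n = 1, temp = 1
After iteration 2: n = 2, temp = 3
After iteration 3: n = 3, temp = 0
After iteration 4: n = 4, temp = 4
After iteration 5: n = 5, temp = 1
After iteration 6: n = 6, temp = 7
After iteration 7: n = 7, temp = 0
After iteration 8: n = 8, temp = 8
Loop ends.

Final answer: 8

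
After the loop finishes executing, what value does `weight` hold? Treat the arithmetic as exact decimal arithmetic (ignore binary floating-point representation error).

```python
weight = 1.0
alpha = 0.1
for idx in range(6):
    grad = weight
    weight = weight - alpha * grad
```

Let's trace through this code step by step.

Initialize: weight = 1.0
Initialize: alpha = 0.1
Entering loop: for idx in range(6):
After iteration 1: idx = 0, weight = 0.9, grad = 1.0
After iteration 2: idx = 1, weight = 0.81, grad = 0.9
After iteration 3: idx = 2, weight = 0.729, grad = 0.81
After iteration 4: idx = 3, weight = 0.6561, grad = 0.729
After iteration 5: idx = 4, weight = 0.59049, grad = 0.6561
After iteration 6: idx = 5, weight = 0.531441, grad = 0.59049
Loop ends.

Final answer: 0.531441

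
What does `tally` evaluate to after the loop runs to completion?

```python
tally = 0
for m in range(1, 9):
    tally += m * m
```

Let's trace through this code step by step.

Initialize: tally = 0
Entering loop: for m in range(1, 9):
After iteration 1: m = 1, tally = 1
After iteration 2: m = 2, tally = 5
After iteration 3: m = 3, tally = 14
After iteration 4: m = 4, tally = 30
After iteration 5: m = 5, tally = 55
After iteration 6: m = 6, tally = 91
After iteration 7: m = 7, tally = 140
After iteration 8: m = 8, tally = 204
Loop ends.

Final answer: 204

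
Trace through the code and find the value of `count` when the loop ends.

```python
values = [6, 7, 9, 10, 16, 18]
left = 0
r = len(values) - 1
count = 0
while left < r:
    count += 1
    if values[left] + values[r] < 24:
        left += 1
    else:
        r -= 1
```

Let's trace through this code step by step.

Initialize: values = [6, 7, 9, 10, 16, 18]
Initialize: left = 0
Initialize: r = 5
Initialize: count = 0
Entering loop: while left < r:
After iteration 1: left = 0, r = 4, count = 1
After iteration 2: left = 1, r = 4, count = 2
After iteration 3: left = 2, r = 4, count = 3
After iteration 4: left = 2, r = 3, count = 4
After iteration 5: left = 3, r = 3, count = 5
Loop ends.

Final answer: 5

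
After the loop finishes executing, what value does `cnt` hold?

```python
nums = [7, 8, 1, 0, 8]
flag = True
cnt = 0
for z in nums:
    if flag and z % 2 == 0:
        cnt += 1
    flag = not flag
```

Let's trace through this code step by step.

Initialize: nums = [7, 8, 1, 0, 8]
Initialize: flag = True
Initialize: cnt = 0
Entering loop: for z in nums:
After iteration 1: z = 7, flag = False, cnt = 0
After iteration 2: z = 8, flag = True, cnt = 0
After iteration 3: z = 1, flag = False, cnt = 0
After iteration 4: z = 0, flag = True, cnt = 0
After iteration 5: z = 8, flag = False, cnt = 1
Loop ends.

Final answer: 1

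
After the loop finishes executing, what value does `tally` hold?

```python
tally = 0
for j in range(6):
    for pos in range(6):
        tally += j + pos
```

Let's trace through this code step by step.

Initialize: tally = 0
Entering loop: for j in range(6):
After iteration 1: j = 0, tally = 15
After iteration 2: j = 1, tally = 36
After iteration 3: j = 2, tally = 63
After iteration 4: j = 3, tally = 96
After iteration 5: j = 4, tally = 135
After iteration 6: j = 5, tally = 180
Loop ends.

Final answer: 180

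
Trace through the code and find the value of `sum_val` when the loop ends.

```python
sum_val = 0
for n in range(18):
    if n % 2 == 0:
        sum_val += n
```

Let's trace through this code step by step.

Initialize: sum_val = 0
Entering loop: for n in range(18):
After iteration 1: n = 0, sum_val = 0
After iteration 2: n = 1, sum_val = 0
After iteration 3: n = 2, sum_val = 2
After iteration 4: n = 3, sum_val = 2
After iteration 5: n = 4, sum_val = 6
After iteration 6: n = 5, sum_val = 6
After iteration 7: n = 6, sum_val = 12
After iteration 8: n = 7, sum_val = 12
After iteration 9: n = 8, sum_val = 20
After iteration 10: n = 9, sum_val = 20
After iteration 11: n = 10, sum_val = 30
After iteration 12: n = 11, sum_val = 30
After iteration 13: n = 12, sum_val = 42
After iteration 14: n = 13, sum_val = 42
After iteration 15: n = 14, sum_val = 56
After iteration 16: n = 15, sum_val = 56
After iteration 17: n = 16, sum_val = 72
After iteration 18: n = 17, sum_val = 72
Loop ends.

Final answer: 72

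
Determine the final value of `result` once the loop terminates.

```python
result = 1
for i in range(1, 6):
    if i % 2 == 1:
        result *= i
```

Let's trace through this code step by step.

Initialize: result = 1
Entering loop: for i in range(1, 6):
After iteration 1: i = 1, result = 1
After iteration 2: i = 2, result = 1
After iteration 3: i = 3, result = 3
After iteration 4: i = 4, result = 3
After iteration 5: i = 5, result = 15
Loop ends.

Final answer: 15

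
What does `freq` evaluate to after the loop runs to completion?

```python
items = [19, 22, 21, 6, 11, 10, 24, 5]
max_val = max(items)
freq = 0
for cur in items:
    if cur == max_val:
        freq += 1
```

Let's trace through this code step by step.

Initialize: items = [19, 22, 21, 6, 11, 10, 24, 5]
Initialize: max_val = 24
Initialize: freq = 0
Entering loop: for cur in items:
After iteration 1: cur = 19, freq = 0
After iteration 2: cur = 22, freq = 0
After iteration 3: cur = 21, freq = 0
After iteration 4: cur = 6, freq = 0
After iteration 5: cur = 11, freq = 0
After iteration 6: cur = 10, freq = 0
After iteration 7: cur = 24, freq = 1
After iteration 8: cur = 5, freq = 1
Loop ends.

Final answer: 1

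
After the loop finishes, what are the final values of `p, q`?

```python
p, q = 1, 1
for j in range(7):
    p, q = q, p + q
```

Let's trace through this code step by step.

Initialize: p = 1
Initialize: q = 1
Entering loop: for j in range(7):
After iteration 1: j = 0, p = 1, q = 2
After iteration 2: j = 1, p = 2, q = 3
After iteration 3: j = 2, p = 3, q = 5
After iteration 4: j = 3, p = 5, q = 8
After iteration 5: j = 4, p = 8, q = 13
After iteration 6: j = 5, p = 13, q = 21
After iteration 7: j = 6, p = 21, q = 34
Loop ends.

Final answer: 21, 34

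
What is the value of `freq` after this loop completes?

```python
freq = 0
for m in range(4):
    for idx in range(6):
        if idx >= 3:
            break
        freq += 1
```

Let's trace through this code step by step.

Initialize: freq = 0
Entering loop: for m in range(4):
After iteration 1: m = 0, freq = 3
After iteration 2: m = 1, freq = 6
After iteration 3: m = 2, freq = 9
After iteration 4: m = 3, freq = 12
Loop ends.

Final answer: 12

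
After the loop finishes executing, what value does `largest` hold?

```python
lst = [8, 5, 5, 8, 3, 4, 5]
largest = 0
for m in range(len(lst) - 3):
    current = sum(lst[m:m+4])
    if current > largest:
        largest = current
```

Let's trace through this code step by step.

Initialize: lst = [8, 5, 5, 8, 3, 4, 5]
Initialize: largest = 0
Entering loop: for m in range(len(lst) - 3):
After iteration 1: m = 0, largest = 26, current = 26
After iteration 2: m = 1, largest = 26, current = 21
After iteration 3: m = 2, largest = 26, current = 20
After iteration 4: m = 3, largest = 26, current = 20
Loop ends.

Final answer: 26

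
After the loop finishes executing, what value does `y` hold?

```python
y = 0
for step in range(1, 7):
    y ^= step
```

Let's trace through this code step by step.

Initialize: y = 0
Entering loop: for step in range(1, 7):
After iteration 1: step = 1, y = 1
After iteration 2: step = 2, y = 3
After iteration 3: step = 3, y = 0
After iteration 4: step = 4, y = 4
After iteration 5: step = 5, y = 1
After iteration 6: step = 6, y = 7
Loop ends.

Final answer: 7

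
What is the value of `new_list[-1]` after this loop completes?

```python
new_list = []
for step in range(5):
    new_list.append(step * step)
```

Let's trace through this code step by step.

Initialize: new_list = []
Entering loop: for step in range(5):
After iteration 1: step = 0, new_list = [0]
After iteration 2: step = 1, new_list = [0, 1]
After iteration 3: step = 2, new_list = [0, 1, 4]
After iteration 4: step = 3, new_list = [0, 1, 4, 9]
After iteration 5: step = 4, new_list = [0, 1, 4, 9, 16]
Loop ends.
new_list[-1] = 16

Final answer: 16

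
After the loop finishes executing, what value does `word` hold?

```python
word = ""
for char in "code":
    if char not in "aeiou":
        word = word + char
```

Let's trace through this code step by step.

Initialize: word = ''
Entering loop: for char in "code":
After iteration 1: char = 'c', word = 'c'
After iteration 2: char = 'o', word = 'c'
After iteration 3: char = 'd', word = 'cd'
After iteration 4: char = 'e', word = 'cd'
Loop ends.

Final answer: 'cd'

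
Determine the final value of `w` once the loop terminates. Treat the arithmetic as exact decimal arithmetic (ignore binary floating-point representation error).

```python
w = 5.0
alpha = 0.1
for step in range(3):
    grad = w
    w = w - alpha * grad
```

Let's trace through this code step by step.

Initialize: w = 5.0
Initialize: alpha = 0.1
Entering loop: for step in range(3):
After iteration 1: step = 0, w = 4.5, grad = 5.0
After iteration 2: step = 1, w = 4.05, grad = 4.5
After iteration 3: step = 2, w = 3.645, grad = 4.05
Loop ends.

Final answer: 3.645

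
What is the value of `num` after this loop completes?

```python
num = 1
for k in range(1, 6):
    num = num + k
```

Let's trace through this code step by step.

Initialize: num = 1
Entering loop: for k in range(1, 6):
After iteration 1: k = 1, num = 2
After iteration 2: k = 2, num = 4
After iteration 3: k = 3, num = 7
After iteration 4: k = 4, num = 11
After iteration 5: k = 5, num = 16
Loop ends.

Final answer: 16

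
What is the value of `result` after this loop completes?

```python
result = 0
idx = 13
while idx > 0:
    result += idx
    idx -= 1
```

Let's trace through this code step by step.

Initialize: result = 0
Initialize: idx = 13
Entering loop: while idx > 0:
After iteration 1: result = 13, idx = 12
After iteration 2: result = 25, idx = 11
After iteration 3: result = 36, idx = 10
After iteration 4: result = 46, idx = 9
After iteration 5: result = 55, idx = 8
After iteration 6: result = 63, idx = 7
After iteration 7: result = 70, idx = 6
After iteration 8: result = 76, idx = 5
After iteration 9: result = 81, idx = 4
After iteration 10: result = 85, idx = 3
After iteration 11: result = 88, idx = 2
After iteration 12: result = 90, idx = 1
After iteration 13: result = 91, idx = 0
Loop ends.

Final answer: 91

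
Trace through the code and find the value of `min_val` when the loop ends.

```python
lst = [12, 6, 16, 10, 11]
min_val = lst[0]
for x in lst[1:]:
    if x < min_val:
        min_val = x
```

Let's trace through this code step by step.

Initialize: lst = [12, 6, 16, 10, 11]
Initialize: min_val = 12
Entering loop: for x in lst[1:]:
After iteration 1: x = 6, min_val = 6
After iteration 2: x = 16, min_val = 6
After iteration 3: x = 10, min_val = 6
After iteration 4: x = 11, min_val = 6
Loop ends.

Final answer: 6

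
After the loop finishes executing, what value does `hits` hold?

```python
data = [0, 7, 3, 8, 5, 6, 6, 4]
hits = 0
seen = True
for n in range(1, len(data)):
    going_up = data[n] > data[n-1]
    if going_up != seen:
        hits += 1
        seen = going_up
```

Let's trace through this code step by step.

Initialize: data = [0, 7, 3, 8, 5, 6, 6, 4]
Initialize: hits = 0
Initialize: seen = True
Entering loop: for n in range(1, len(data)):
After iteration 1: n = 1, hits = 0, seen = True, going_up = True
After iteration 2: n = 2, hits = 1, seen = False, going_up = False
After iteration 3: n = 3, hits = 2, seen = True, going_up = True
After iteration 4: n = 4, hits = 3, seen = False, going_up = False
After iteration 5: n = 5, hits = 4, seen = True, going_up = True
After iteration 6: n = 6, hits = 5, seen = False, going_up = False
After iteration 7: n = 7, hits = 5, seen = False, going_up = False
Loop ends.

Final answer: 5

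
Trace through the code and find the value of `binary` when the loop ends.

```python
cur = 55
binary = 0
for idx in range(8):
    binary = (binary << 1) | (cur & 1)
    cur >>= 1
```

Let's trace through this code step by step.

Initialize: cur = 55
Initialize: binary = 0
Entering loop: for idx in range(8):
After iteration 1: idx = 0, cur = 27, binary = 1
After iteration 2: idx = 1, cur = 13, binary = 3
After iteration 3: idx = 2, cur = 6, binary = 7
After iteration 4: idx = 3, cur = 3, binary = 14
After iteration 5: idx = 4, cur = 1, binary = 29
After iteration 6: idx = 5, cur = 0, binary = 59
After iteration 7: idx = 6, cur = 0, binary = 118
After iteration 8: idx = 7, cur = 0, binary = 236
Loop ends.

Final answer: 236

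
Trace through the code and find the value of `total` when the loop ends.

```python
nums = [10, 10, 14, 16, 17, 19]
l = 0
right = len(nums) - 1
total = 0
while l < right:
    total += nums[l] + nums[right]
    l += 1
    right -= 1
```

Let's trace through this code step by step.

Initialize: nums = [10, 10, 14, 16, 17, 19]
Initialize: l = 0
Initialize: right = 5
Initialize: total = 0
Entering loop: while l < right:
After iteration 1: l = 1, right = 4, total = 29
After iteration 2: l = 2, right = 3, total = 56
After iteration 3: l = 3, right = 2, total = 86
Loop ends.

Final answer: 86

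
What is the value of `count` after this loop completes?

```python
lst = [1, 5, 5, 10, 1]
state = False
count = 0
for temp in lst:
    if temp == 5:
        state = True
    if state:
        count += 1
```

Let's trace through this code step by step.

Initialize: lst = [1, 5, 5, 10, 1]
Initialize: state = False
Initialize: count = 0
Entering loop: for temp in lst:
After iteration 1: temp = 1, state = False, count = 0
After iteration 2: temp = 5, state = True, count = 1
After iteration 3: temp = 5, state = True, count = 2
After iteration 4: temp = 10, state = True, count = 3
After iteration 5: temp = 1, state = True, count = 4
Loop ends.

Final answer: 4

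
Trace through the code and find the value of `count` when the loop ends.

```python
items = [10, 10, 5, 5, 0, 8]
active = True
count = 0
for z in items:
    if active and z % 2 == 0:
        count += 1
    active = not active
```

Let's trace through this code step by step.

Initialize: items = [10, 10, 5, 5, 0, 8]
Initialize: active = True
Initialize: count = 0
Entering loop: for z in items:
After iteration 1: z = 10, active = False, count = 1
After iteration 2: z = 10, active = True, count = 1
After iteration 3: z = 5, active = False, count = 1
After iteration 4: z = 5, active = True, count = 1
After iteration 5: z = 0, active = False, count = 2
After iteration 6: z = 8, active = True, count = 2
Loop ends.

Final answer: 2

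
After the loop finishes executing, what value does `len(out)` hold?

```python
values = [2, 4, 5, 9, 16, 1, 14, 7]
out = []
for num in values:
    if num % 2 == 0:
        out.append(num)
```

Let's trace through this code step by step.

Initialize: values = [2, 4, 5, 9, 16, 1, 14, 7]
Initialize: out = []
Entering loop: for num in values:
After iteration 1: num = 2, out = [2]
After iteration 2: num = 4, out = [2, 4]
After iteration 3: num = 5, out = [2, 4]
After iteration 4: num = 9, out = [2, 4]
After iteration 5: num = 16, out = [2, 4, 16]
After iteration 6: num = 1, out = [2, 4, 16]
After iteration 7: num = 14, out = [2, 4, 16, 14]
After iteration 8: num = 7, out = [2, 4, 16, 14]
Loop ends.
len(out) = 4

Final answer: 4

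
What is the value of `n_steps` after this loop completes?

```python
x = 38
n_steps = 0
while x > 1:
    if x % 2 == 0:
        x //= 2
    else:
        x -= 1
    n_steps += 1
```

Let's trace through this code step by step.

Initialize: x = 38
Initialize: n_steps = 0
Entering loop: while x > 1:
After iteration 1: x = 19, n_steps = 1
After iteration 2: x = 18, n_steps = 2
After iteration 3: x = 9, n_steps = 3
After iteration 4: x = 8, n_steps = 4
After iteration 5: x = 4, n_steps = 5
After iteration 6: x = 2, n_steps = 6
After iteration 7: x = 1, n_steps = 7
Loop ends.

Final answer: 7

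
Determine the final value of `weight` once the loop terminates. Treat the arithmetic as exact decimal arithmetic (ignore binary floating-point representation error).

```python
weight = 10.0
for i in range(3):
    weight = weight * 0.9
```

Let's trace through this code step by step.

Initialize: weight = 10.0
Entering loop: for i in range(3):
After iteration 1: i = 0, weight = 9.0
After iteration 2: i = 1, weight = 8.1
After iteration 3: i = 2, weight = 7.29
Loop ends.

Final answer: 7.29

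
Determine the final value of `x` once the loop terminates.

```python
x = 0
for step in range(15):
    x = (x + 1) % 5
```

Let's trace through this code step by step.

Initialize: x = 0
Entering loop: for step in range(15):
After iteration 1: step = 0, x = 1
After iteration 2: step = 1, x = 2
After iteration 3: step = 2, x = 3
After iteration 4: step = 3, x = 4
After iteration 5: step = 4, x = 0
After iteration 6: step = 5, x = 1
After iteration 7: step = 6, x = 2
After iteration 8: step = 7, x = 3
After iteration 9: step = 8, x = 4
After iteration 10: step = 9, x = 0
After iteration 11: step = 10, x = 1
After iteration 12: step = 11, x = 2
After iteration 13: step = 12, x = 3
After iteration 14: step = 13, x = 4
After iteration 15: step = 14, x = 0
Loop ends.

Final answer: 0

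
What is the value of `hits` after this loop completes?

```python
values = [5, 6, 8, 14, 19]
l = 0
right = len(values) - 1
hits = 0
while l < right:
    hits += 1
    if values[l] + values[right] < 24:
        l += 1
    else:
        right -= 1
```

Let's trace through this code step by step.

Initialize: values = [5, 6, 8, 14, 19]
Initialize: l = 0
Initialize: right = 4
Initialize: hits = 0
Entering loop: while l < right:
After iteration 1: l = 0, right = 3, hits = 1
After iteration 2: l = 1, right = 3, hits = 2
After iteration 3: l = 2, right = 3, hits = 3
After iteration 4: l = 3, right = 3, hits = 4
Loop ends.

Final answer: 4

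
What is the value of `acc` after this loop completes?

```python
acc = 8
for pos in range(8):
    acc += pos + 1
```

Let's trace through this code step by step.

Initialize: acc = 8
Entering loop: for pos in range(8):
After iteration 1: pos = 0, acc = 9
After iteration 2: pos = 1, acc = 11
After iteration 3: pos = 2, acc = 14
After iteration 4: pos = 3, acc = 18
After iteration 5: pos = 4, acc = 23
After iteration 6: pos = 5, acc = 29
After iteration 7: pos = 6, acc = 36
After iteration 8: pos = 7, acc = 44
Loop ends.

Final answer: 44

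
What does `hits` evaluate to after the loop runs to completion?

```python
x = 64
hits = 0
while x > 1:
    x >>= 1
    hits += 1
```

Let's trace through this code step by step.

Initialize: x = 64
Initialize: hits = 0
Entering loop: while x > 1:
After iteration 1: x = 32, hits = 1
After iteration 2: x = 16, hits = 2
After iteration 3: x = 8, hits = 3
After iteration 4: x = 4, hits = 4
After iteration 5: x = 2, hits = 5
After iteration 6: x = 1, hits = 6
Loop ends.

Final answer: 6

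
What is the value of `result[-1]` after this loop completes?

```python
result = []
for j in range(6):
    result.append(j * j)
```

Let's trace through this code step by step.

Initialize: result = []
Entering loop: for j in range(6):
After iteration 1: j = 0, result = [0]
After iteration 2: j = 1, result = [0, 1]
After iteration 3: j = 2, result = [0, 1, 4]
After iteration 4: j = 3, result = [0, 1, 4, 9]
After iteration 5: j = 4, result = [0, 1, 4, 9, 16]
After iteration 6: j = 5, result = [0, 1, 4, 9, 16, 25]
Loop ends.
result[-1] = 25

Final answer: 25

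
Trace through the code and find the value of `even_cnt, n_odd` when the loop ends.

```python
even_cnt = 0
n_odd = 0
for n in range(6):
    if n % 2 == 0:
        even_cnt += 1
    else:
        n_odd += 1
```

Let's trace through this code step by step.

Initialize: even_cnt = 0
Initialize: n_odd = 0
Entering loop: for n in range(6):
After iteration 1: n = 0, even_cnt = 1, n_odd = 0
After iteration 2: n = 1, even_cnt = 1, n_odd = 1
After iteration 3: n = 2, even_cnt = 2, n_odd = 1
After iteration 4: n = 3, even_cnt = 2, n_odd = 2
After iteration 5: n = 4, even_cnt = 3, n_odd = 2
After iteration 6: n = 5, even_cnt = 3, n_odd = 3
Loop ends.

Final answer: 3, 3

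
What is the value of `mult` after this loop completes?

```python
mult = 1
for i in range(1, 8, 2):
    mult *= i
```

Let's trace through this code step by step.

Initialize: mult = 1
Entering loop: for i in range(1, 8, 2):
After iteration 1: i = 1, mult = 1
After iteration 2: i = 3, mult = 3
After iteration 3: i = 5, mult = 15
After iteration 4: i = 7, mult = 105
Loop ends.

Final answer: 105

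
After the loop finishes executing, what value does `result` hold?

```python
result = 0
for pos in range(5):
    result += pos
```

Let's trace through this code step by step.

Initialize: result = 0
Entering loop: for pos in range(5):
After iteration 1: pos = 0, result = 0
After iteration 2: pos = 1, result = 1
After iteration 3: pos = 2, result = 3
After iteration 4: pos = 3, result = 6
After iteration 5: pos = 4, result = 10
Loop ends.

Final answer: 10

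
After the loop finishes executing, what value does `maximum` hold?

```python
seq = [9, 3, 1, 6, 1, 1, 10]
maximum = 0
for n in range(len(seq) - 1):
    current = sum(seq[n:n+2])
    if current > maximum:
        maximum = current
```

Let's trace through this code step by step.

Initialize: seq = [9, 3, 1, 6, 1, 1, 10]
Initialize: maximum = 0
Entering loop: for n in range(len(seq) - 1):
After iteration 1: n = 0, maximum = 12, current = 12
After iteration 2: n = 1, maximum = 12, current = 4
After iteration 3: n = 2, maximum = 12, current = 7
After iteration 4: n = 3, maximum = 12, current = 7
After iteration 5: n = 4, maximum = 12, current = 2
After iteration 6: n = 5, maximum = 12, current = 11
Loop ends.

Final answer: 12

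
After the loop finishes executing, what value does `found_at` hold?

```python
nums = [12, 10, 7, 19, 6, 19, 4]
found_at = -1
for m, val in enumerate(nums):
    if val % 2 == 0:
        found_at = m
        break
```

Let's trace through this code step by step.

Initialize: nums = [12, 10, 7, 19, 6, 19, 4]
Initialize: found_at = -1
Entering loop: for m, val in enumerate(nums):
After iteration 1: m = 0, val = 12, found_at = 0
Loop ends.

Final answer: 0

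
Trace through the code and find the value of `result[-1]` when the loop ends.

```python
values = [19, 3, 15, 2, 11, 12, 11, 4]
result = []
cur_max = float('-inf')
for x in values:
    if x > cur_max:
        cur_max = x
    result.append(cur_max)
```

Let's trace through this code step by step.

Initialize: values = [19, 3, 15, 2, 11, 12, 11, 4]
Initialize: result = []
Initialize: cur_max = -inf
Entering loop: for x in values:
After iteration 1: x = 19, result = [19], cur_max = 19
After iteration 2: x = 3, result = [19, 19], cur_max = 19
After iteration 3: x = 15, result = [19, 19, 19], cur_max = 19
After iteration 4: x = 2, result = [19, 19, 19, 19], cur_max = 19
After iteration 5: x = 11, result = [19, 19, 19, 19, 19], cur_max = 19
After iteration 6: x = 12, result = [19, 19, 19, 19, 19, 19], cur_max = 19
After iteration 7: x = 11, result = [19, 19, 19, 19, 19, 19, 19], cur_max = 19
After iteration 8: x = 4, result = [19, 19, 19, 19, 19, 19, 19, 19], cur_max = 19
Loop ends.
result[-1] = 19

Final answer: 19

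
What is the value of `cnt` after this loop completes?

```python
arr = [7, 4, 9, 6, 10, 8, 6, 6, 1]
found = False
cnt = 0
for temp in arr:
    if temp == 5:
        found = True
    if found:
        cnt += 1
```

Let's trace through this code step by step.

Initialize: arr = [7, 4, 9, 6, 10, 8, 6, 6, 1]
Initialize: found = False
Initialize: cnt = 0
Entering loop: for temp in arr:
After iteration 1: temp = 7, cnt = 0
After iteration 2: temp = 4, cnt = 0
After iteration 3: temp = 9, cnt = 0
After iteration 4: temp = 6, cnt = 0
After iteration 5: temp = 10, cnt = 0
After iteration 6: temp = 8, cnt = 0
After iteration 7: temp = 6, cnt = 0
After iteration 8: temp = 6, cnt = 0
After iteration 9: temp = 1, cnt = 0
Loop ends.

Final answer: 0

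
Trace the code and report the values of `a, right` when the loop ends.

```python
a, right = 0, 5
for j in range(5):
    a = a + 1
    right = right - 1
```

Let's trace through this code step by step.

Initialize: a = 0
Initialize: right = 5
Entering loop: for j in range(5):
After iteration 1: j = 0, a = 1, right = 4
After iteration 2: j = 1, a = 2, right = 3
After iteration 3: j = 2, a = 3, right = 2
After iteration 4: j = 3, a = 4, right = 1
After iteration 5: j = 4, a = 5, right = 0
Loop ends.

Final answer: 5, 0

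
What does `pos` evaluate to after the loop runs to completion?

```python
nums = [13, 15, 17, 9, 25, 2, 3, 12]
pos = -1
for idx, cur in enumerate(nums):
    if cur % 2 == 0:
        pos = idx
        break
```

Let's trace through this code step by step.

Initialize: nums = [13, 15, 17, 9, 25, 2, 3, 12]
Initialize: pos = -1
Entering loop: for idx, cur in enumerate(nums):
After iteration 1: idx = 0, cur = 13, pos = -1
After iteration 2: idx = 1, cur = 15, pos = -1
After iteration 3: idx = 2, cur = 17, pos = -1
After iteration 4: idx = 3, cur = 9, pos = -1
After iteration 5: idx = 4, cur = 25, pos = -1
After iteration 6: idx = 5, cur = 2, pos = 5
Loop ends.

Final answer: 5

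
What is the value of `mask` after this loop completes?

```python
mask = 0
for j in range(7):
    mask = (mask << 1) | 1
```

Let's trace through this code step by step.

Initialize: mask = 0
Entering loop: for j in range(7):
After iteration 1: j = 0, mask = 1
After iteration 2: j = 1, mask = 3
After iteration 3: j = 2, mask = 7
After iteration 4: j = 3, mask = 15
After iteration 5: j = 4, mask = 31
After iteration 6: j = 5, mask = 63
After iteration 7: j = 6, mask = 127
Loop ends.

Final answer: 127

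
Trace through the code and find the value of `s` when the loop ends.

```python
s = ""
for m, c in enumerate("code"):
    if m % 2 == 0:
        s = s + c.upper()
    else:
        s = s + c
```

Let's trace through this code step by step.

Initialize: s = ''
Entering loop: for m, c in enumerate("code"):
After iteration 1: m = 0, c = 'c', s = 'C'
After iteration 2: m = 1, c = 'o', s = 'Co'
After iteration 3: m = 2, c = 'd', s = 'CoD'
After iteration 4: m = 3, c = 'e', s = 'CoDe'
Loop ends.

Final answer: 'CoDe'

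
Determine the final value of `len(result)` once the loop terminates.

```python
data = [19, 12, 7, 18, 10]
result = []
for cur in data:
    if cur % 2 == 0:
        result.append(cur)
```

Let's trace through this code step by step.

Initialize: data = [19, 12, 7, 18, 10]
Initialize: result = []
Entering loop: for cur in data:
After iteration 1: cur = 19, result = []
After iteration 2: cur = 12, result = [12]
After iteration 3: cur = 7, result = [12]
After iteration 4: cur = 18, result = [12, 18]
After iteration 5: cur = 10, result = [12, 18, 10]
Loop ends.
len(result) = 3

Final answer: 3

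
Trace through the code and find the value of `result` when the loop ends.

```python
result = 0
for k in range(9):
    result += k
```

Let's trace through this code step by step.

Initialize: result = 0
Entering loop: for k in range(9):
After iteration 1: k = 0, result = 0
After iteration 2: k = 1, result = 1
After iteration 3: k = 2, result = 3
After iteration 4: k = 3, result = 6
After iteration 5: k = 4, result = 10
After iteration 6: k = 5, result = 15
After iteration 7: k = 6, result = 21
After iteration 8: k = 7, result = 28
After iteration 9: k = 8, result = 36
Loop ends.

Final answer: 36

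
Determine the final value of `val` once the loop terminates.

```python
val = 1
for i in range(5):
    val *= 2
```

Let's trace through this code step by step.

Initialize: val = 1
Entering loop: for i in range(5):
After iteration 1: i = 0, val = 2
After iteration 2: i = 1, val = 4
After iteration 3: i = 2, val = 8
After iteration 4: i = 3, val = 16
After iteration 5: i = 4, val = 32
Loop ends.

Final answer: 32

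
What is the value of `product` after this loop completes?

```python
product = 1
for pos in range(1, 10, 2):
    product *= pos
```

Let's trace through this code step by step.

Initialize: product = 1
Entering loop: for pos in range(1, 10, 2):
After iteration 1: pos = 1, product = 1
After iteration 2: pos = 3, product = 3
After iteration 3: pos = 5, product = 15
After iteration 4: pos = 7, product = 105
After iteration 5: pos = 9, product = 945
Loop ends.

Final answer: 945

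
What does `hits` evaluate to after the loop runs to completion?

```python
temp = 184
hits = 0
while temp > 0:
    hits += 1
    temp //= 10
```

Let's trace through this code step by step.

Initialize: temp = 184
Initialize: hits = 0
Entering loop: while temp > 0:
After iteration 1: temp = 18, hits = 1
After iteration 2: temp = 1, hits = 2
After iteration 3: temp = 0, hits = 3
Loop ends.

Final answer: 3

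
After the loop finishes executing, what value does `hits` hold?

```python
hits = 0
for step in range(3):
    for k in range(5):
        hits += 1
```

Let's trace through this code step by step.

Initialize: hits = 0
Entering loop: for step in range(3):
After iteration 1: step = 0, hits = 5
After iteration 2: step = 1, hits = 10
After iteration 3: step = 2, hits = 15
Loop ends.

Final answer: 15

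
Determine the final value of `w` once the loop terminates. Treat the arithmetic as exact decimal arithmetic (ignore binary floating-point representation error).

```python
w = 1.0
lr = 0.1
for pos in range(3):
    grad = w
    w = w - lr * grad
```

Let's trace through this code step by step.

Initialize: w = 1.0
Initialize: lr = 0.1
Entering loop: for pos in range(3):
After iteration 1: pos = 0, w = 0.9, grad = 1.0
After iteration 2: pos = 1, w = 0.81, grad = 0.9
After iteration 3: pos = 2, w = 0.729, grad = 0.81
Loop ends.

Final answer: 0.729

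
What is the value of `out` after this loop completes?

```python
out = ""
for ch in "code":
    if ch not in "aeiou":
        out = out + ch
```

Let's trace through this code step by step.

Initialize: out = ''
Entering loop: for ch in "code":
After iteration 1: ch = 'c', out = 'c'
After iteration 2: ch = 'o', out = 'c'
After iteration 3: ch = 'd', out = 'cd'
After iteration 4: ch = 'e', out = 'cd'
Loop ends.

Final answer: 'cd'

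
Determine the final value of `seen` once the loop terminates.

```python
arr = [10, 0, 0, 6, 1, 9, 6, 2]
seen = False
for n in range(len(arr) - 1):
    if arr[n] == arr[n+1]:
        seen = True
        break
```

Let's trace through this code step by step.

Initialize: arr = [10, 0, 0, 6, 1, 9, 6, 2]
Initialize: seen = False
Entering loop: for n in range(len(arr) - 1):
After iteration 1: n = 0, seen = False
After iteration 2: n = 1, seen = True
Loop ends.

Final answer: True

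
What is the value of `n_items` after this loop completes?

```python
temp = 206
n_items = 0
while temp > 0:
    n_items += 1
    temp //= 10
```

Let's trace through this code step by step.

Initialize: temp = 206
Initialize: n_items = 0
Entering loop: while temp > 0:
After iteration 1: temp = 20, n_items = 1
After iteration 2: temp = 2, n_items = 2
After iteration 3: temp = 0, n_items = 3
Loop ends.

Final answer: 3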